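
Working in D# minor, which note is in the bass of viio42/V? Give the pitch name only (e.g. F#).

The applied chord viio42/V is rooted on G##: G##-B#-D#-F#.
The figure 42 means third inversion — the seventh is in the bass.

F#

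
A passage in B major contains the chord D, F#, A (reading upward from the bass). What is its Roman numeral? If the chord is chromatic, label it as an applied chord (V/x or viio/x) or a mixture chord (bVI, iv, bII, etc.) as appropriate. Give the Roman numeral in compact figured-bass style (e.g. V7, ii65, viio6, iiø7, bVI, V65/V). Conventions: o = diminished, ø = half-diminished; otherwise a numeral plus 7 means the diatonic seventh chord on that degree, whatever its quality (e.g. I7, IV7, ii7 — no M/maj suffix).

The pitches D-F#-A form a major triad rooted on D.
D is the lowered third degree of B major (diatonic 3 would be D#). This is a major triad on the lowered third degree, borrowed from the parallel minor.

bIII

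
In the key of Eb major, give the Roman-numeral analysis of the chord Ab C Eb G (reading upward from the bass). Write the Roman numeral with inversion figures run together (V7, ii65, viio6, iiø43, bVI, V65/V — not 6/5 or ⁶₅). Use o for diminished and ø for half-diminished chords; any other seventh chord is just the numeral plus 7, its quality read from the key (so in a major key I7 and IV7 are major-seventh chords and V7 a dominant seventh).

The pitches Ab-C-Eb-G form a major seventh chord rooted on Ab.
Ab is scale degree 4 in Eb major, and a major seventh chord on that degree is written IV7.

IV7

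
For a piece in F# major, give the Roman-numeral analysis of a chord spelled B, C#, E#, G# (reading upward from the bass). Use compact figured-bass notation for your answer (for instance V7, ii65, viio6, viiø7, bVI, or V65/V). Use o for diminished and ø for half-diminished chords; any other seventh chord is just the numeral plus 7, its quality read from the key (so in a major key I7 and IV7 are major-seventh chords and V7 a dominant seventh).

V42

Stacked in thirds the chord is C#-E#-G#-B: a dominant seventh chord on C#.
C# is scale degree 5 in F# major, and a dominant seventh chord on that degree is written V7.
With B in the bass the chord is in third inversion, so the figured bass is 42.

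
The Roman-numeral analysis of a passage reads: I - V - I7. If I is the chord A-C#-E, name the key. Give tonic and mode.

A major

I is given as A-C#-E — a major triad with root A.
If A is scale degree 1 and the mode makes that degree carry a major triad, the tonic is A and the mode is major.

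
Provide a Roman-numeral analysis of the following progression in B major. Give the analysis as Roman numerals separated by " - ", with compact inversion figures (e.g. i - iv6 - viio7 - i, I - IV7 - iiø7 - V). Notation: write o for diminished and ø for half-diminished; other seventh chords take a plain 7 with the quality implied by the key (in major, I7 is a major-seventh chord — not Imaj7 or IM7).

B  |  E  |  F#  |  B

B: major triad on B = scale degree 1 → I.
E: root E is the subdominant; major triad there is IV.
F#: major triad on F# = scale degree 5 → V.
B has root B, degree 1 in B major, so I.

I - IV - V - I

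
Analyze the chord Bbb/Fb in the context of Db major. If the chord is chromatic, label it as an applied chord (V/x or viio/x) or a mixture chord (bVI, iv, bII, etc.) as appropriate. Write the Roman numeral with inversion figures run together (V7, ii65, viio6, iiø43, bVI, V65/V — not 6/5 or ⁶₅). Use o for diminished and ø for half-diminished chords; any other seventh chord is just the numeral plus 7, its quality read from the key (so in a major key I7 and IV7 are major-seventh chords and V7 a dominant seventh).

Stacked in thirds the chord is Bbb-Db-Fb: a major triad on Bbb.
Bbb is the lowered sixth degree of Db major (diatonic 6 would be Bb). This is a major triad on the lowered sixth degree, borrowed from the parallel minor.
With Fb in the bass the chord is in second inversion, so the figured bass is 64.

bVI64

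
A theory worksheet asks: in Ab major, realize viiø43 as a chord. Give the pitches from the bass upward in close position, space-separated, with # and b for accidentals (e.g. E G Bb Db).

Db F G Bb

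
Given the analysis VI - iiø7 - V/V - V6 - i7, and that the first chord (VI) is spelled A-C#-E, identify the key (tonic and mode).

C# minor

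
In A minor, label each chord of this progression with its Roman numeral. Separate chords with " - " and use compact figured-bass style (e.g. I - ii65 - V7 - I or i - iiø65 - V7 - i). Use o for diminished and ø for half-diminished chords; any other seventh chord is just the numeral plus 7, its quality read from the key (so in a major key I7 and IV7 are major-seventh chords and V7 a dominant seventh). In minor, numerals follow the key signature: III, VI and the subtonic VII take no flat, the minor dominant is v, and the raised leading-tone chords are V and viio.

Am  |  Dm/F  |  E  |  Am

i - iv6 - V - i

Am has root A, degree 1 in A minor, so i.
Dm/F has root D, degree 4 in A minor, so iv6.
E: major triad on E = scale degree 5 → V.
Am: root A is the tonic; minor triad there is i.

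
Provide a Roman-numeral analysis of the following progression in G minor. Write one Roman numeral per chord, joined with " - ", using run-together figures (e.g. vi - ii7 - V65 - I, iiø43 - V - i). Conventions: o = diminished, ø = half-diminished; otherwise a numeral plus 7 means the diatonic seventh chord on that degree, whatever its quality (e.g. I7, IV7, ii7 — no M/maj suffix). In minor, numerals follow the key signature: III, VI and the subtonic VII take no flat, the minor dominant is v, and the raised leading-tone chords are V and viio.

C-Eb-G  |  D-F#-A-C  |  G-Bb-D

C-Eb-G: minor triad on C = scale degree 4 → iv.
D-F#-A-C: root D is the dominant; dominant seventh chord there is V7.
G-Bb-D has root G, degree 1 in G minor, so i.

iv - V7 - i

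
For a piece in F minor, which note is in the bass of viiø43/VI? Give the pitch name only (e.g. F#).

Gb

The applied chord viiø43/VI is rooted on C: C-Eb-Gb-Bb.
The figure 43 means second inversion — the fifth is in the bass.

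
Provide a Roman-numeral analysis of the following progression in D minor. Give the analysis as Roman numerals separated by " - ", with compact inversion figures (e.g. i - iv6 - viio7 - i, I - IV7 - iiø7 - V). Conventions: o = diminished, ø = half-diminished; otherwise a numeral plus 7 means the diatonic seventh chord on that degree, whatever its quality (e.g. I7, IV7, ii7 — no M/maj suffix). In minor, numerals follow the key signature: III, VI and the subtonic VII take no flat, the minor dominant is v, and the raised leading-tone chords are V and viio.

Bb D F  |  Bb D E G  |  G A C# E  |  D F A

VI - iiø43 - V42 - i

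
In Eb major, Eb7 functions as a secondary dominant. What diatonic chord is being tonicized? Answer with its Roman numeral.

The chord is a dominant seventh chord on Eb.
A dominant resolves down a perfect fifth: Eb → Ab. In Eb major, Ab is scale degree 4, i.e. IV.

IV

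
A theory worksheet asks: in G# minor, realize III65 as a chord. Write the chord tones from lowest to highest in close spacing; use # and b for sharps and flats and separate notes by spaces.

D# F# A# B

In G# minor, scale degree 3 is B, and the diatonic chord built there is a major seventh chord.
Stacking thirds from B gives B-D#-F#-A#.
With the 65 figure the chord is in first inversion; from the bass D# upward in close position it reads D#-F#-A#-B.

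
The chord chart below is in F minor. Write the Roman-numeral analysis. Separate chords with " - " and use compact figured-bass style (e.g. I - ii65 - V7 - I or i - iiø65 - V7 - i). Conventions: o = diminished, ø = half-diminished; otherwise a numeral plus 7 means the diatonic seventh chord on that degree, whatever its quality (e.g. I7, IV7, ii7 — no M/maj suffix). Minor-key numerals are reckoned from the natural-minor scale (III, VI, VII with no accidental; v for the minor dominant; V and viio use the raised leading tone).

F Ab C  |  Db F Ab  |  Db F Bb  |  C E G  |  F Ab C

i - VI - iv6 - V - i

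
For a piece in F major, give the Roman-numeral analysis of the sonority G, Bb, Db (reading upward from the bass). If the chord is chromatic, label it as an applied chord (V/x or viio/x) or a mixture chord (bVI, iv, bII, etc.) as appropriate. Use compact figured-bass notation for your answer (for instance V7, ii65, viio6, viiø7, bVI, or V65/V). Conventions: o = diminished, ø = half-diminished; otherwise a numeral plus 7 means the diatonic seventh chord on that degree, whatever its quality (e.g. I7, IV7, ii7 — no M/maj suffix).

iio

The pitches G-Bb-Db form a diminished triad rooted on G.
G is the second degree of F major. This is the diminished supertonic triad, borrowed from the parallel minor.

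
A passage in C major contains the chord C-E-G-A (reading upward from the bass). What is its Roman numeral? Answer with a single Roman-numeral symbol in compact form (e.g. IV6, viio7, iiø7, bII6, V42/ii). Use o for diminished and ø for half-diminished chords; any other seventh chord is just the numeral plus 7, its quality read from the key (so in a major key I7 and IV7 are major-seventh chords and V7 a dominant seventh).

Stacked in thirds the chord is A-C-E-G: a minor seventh chord on A.
A is scale degree 6 in C major, and a minor seventh chord on that degree is written vi7.
With C in the bass the chord is in first inversion, so the figured bass is 65.

vi65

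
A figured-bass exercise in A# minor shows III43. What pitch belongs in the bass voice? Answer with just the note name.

III in A# minor has root C#; the chord is C#-E#-G#-B#.
The figure 43 means second inversion — the fifth is in the bass.

G#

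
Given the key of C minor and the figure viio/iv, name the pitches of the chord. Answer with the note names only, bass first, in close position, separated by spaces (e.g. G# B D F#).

viio/iv is a secondary leading-tone chord. The target iv is F in C minor; the applied chord is rooted a semitone below, on E.
Building a diminished triad on E gives E-G-Bb.

E G Bb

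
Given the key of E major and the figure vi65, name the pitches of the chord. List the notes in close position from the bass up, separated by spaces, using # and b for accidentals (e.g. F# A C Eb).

In E major, the submediant is C#, and the diatonic chord built there is a minor seventh chord.
Stacking thirds from C# gives C#-E-G#-B.
The figured bass 65 indicates first inversion, placing the third (E) in the bass: E-G#-B-C#.

E G# B C#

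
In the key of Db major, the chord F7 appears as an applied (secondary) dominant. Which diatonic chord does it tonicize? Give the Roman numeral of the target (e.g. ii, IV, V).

The chord is a dominant seventh chord on F.
A dominant resolves down a perfect fifth: F → Bb. In Db major, Bb is scale degree 6, i.e. vi.

vi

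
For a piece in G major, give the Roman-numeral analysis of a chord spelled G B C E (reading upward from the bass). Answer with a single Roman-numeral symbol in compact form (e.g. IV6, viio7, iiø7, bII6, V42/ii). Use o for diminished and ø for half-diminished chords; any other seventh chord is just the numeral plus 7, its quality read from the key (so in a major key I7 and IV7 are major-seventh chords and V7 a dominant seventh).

IV43

The pitches C-E-G-B form a major seventh chord rooted on C.
C is scale degree 4 in G major, and a major seventh chord on that degree is written IV7.
With G in the bass the chord is in second inversion, so the figured bass is 43.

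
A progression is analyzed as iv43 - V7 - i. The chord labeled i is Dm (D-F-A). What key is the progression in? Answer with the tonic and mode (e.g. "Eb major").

D minor

The anchor chord is a minor triad on D, labeled i.
If D is scale degree 1 and the mode makes that degree carry a minor triad, the tonic is D and the mode is minor.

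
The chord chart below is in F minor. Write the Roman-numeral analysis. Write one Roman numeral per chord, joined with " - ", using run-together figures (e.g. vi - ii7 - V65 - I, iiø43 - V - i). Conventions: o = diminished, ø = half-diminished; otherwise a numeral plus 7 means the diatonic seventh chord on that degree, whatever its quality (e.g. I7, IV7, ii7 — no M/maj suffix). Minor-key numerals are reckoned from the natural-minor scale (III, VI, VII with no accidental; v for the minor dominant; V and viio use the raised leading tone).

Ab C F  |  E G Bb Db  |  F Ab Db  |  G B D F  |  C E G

Ab-C-F: root F is the tonic; minor triad there is i6.
E-G-Bb-Db has root E, degree 7 in F minor, so viio7.
F-Ab-Db: root Db is the submediant; major triad there is VI6.
G-B-D-F is the secondary dominant of V (dominant seventh chord on G): V7/V.
C-E-G has root C, degree 5 in F minor, so V.

i6 - viio7 - VI6 - V7/V - V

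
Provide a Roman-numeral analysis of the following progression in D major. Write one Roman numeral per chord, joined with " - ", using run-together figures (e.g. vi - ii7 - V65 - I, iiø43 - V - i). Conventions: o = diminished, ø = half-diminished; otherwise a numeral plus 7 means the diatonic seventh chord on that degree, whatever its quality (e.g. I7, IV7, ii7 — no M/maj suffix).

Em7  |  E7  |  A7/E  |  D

ii7 - V7/V - V43 - I

Em7: root E is the supertonic; minor seventh chord there is ii7.
E7 is the secondary dominant of V (dominant seventh chord on E): V7/V.
A7/E: root A is the dominant; dominant seventh chord there is V43.
D: major triad on D = scale degree 1 → I.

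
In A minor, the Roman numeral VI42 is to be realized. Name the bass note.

E

VI in A minor has root F; the chord is F-A-C-E.
The figure 42 means third inversion — the seventh is in the bass.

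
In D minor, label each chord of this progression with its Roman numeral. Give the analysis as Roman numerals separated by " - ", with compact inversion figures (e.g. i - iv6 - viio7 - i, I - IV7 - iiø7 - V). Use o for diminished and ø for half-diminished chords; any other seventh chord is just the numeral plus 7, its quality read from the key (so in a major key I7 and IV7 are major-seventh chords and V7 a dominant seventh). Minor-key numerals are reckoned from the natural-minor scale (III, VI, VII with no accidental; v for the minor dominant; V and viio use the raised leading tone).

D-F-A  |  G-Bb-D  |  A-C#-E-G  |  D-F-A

i - iv - V7 - i

D-F-A: minor triad on D = scale degree 1 → i.
G-Bb-D: minor triad on G = scale degree 4 → iv.
A-C#-E-G has root A, degree 5 in D minor, so V7.
D-F-A: minor triad on D = scale degree 1 → i.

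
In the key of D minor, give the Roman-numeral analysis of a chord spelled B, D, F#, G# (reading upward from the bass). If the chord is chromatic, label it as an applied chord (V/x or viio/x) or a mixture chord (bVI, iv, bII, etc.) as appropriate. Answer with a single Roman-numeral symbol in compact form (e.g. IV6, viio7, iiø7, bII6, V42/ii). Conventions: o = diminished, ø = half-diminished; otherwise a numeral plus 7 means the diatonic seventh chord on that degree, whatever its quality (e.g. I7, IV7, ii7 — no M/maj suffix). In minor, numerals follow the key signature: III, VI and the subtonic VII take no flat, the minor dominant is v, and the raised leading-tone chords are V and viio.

viiø65/V

Stacked in thirds the chord is G#-B-D-F#: a half-diminished seventh chord on G#.
G# sits a half step below A (V in D minor); a diminished chord there is the applied leading-tone chord of V.
With B in the bass the chord is in first inversion, so the figured bass is 65.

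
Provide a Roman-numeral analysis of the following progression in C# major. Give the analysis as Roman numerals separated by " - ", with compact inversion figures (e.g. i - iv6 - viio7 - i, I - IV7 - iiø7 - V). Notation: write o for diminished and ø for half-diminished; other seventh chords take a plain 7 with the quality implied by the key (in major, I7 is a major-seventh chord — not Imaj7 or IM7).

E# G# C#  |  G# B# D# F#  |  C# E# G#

E#-G#-C#: major triad on C# = scale degree 1 → I6.
G#-B#-D#-F#: root G# is the dominant; dominant seventh chord there is V7.
C#-E#-G#: root C# is the tonic; major triad there is I.

I6 - V7 - I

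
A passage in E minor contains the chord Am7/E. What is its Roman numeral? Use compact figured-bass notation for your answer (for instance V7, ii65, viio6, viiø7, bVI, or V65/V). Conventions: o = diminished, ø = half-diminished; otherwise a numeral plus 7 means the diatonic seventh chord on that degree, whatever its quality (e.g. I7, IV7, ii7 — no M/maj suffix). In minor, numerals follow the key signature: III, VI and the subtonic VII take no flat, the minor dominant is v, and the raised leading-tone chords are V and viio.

iv43

Stacked in thirds the chord is A-C-E-G: a minor seventh chord on A.
In E minor, A is the subdominant; the diatonic minor seventh chord there is iv7.
With E in the bass the chord is in second inversion, so the figured bass is 43.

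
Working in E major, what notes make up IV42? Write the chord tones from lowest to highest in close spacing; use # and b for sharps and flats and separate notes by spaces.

G# A C# E

In E major, the subdominant is A, and the diatonic chord built there is a major seventh chord.
Stacking thirds from A gives A-C#-E-G#.
With the 42 figure the chord is in third inversion; from the bass G# upward in close position it reads G#-A-C#-E.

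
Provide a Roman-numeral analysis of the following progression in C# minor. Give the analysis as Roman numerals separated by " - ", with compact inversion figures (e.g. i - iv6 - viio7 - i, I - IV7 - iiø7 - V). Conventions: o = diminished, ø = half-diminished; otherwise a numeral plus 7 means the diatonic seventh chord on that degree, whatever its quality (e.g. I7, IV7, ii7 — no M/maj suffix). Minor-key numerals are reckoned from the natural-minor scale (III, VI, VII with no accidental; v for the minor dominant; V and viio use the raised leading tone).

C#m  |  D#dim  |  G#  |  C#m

i - iio - V - i

C#m: root C# is the tonic; minor triad there is i.
D#dim: diminished triad on D# = scale degree 2 → iio.
G#: major triad on G# = scale degree 5 → V.
C#m: root C# is the tonic; minor triad there is i.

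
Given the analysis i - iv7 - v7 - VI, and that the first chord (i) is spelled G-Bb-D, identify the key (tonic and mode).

G minor

The chord Gm is a minor triad rooted on G; its label is i.
If G is scale degree 1 and the mode makes that degree carry a minor triad, the tonic is G and the mode is minor.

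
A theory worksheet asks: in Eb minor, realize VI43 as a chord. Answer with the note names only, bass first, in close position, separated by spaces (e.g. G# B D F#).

Gb Bb Cb Eb

The numeral's case and figure indicate a major seventh chord. In Eb minor its root, the submediant, is Cb.
That chord is spelled Cb-Eb-Gb-Bb.
The figured bass 43 indicates second inversion, placing the fifth (Gb) in the bass: Gb-Bb-Cb-Eb.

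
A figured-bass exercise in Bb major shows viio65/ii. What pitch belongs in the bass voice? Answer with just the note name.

D

The applied chord viio65/ii is rooted on B: B-D-F-Ab.
The figure 65 means first inversion — the third is in the bass.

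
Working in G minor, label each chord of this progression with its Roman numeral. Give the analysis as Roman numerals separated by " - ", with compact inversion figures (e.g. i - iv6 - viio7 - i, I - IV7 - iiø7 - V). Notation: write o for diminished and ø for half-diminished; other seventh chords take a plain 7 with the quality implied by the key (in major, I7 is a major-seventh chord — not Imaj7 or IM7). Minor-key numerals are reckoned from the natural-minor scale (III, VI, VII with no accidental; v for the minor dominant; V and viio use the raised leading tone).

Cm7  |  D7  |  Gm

Cm7: minor seventh chord on C = scale degree 4 → iv7.
D7 has root D, degree 5 in G minor, so V7.
Gm: root G is the tonic; minor triad there is i.

iv7 - V7 - i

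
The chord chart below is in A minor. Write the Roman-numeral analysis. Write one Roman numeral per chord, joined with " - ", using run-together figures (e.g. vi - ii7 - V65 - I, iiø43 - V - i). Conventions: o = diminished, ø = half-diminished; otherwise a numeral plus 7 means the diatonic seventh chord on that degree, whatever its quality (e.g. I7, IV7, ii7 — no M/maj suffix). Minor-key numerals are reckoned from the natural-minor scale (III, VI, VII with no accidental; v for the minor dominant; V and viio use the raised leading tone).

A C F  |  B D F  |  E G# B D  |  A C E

VI6 - iio - V7 - i

A-C-F: major triad on F = scale degree 6 → VI6.
B-D-F: root B is the supertonic; diminished triad there is iio.
E-G#-B-D: dominant seventh chord on E = scale degree 5 → V7.
A-C-E: minor triad on A = scale degree 1 → i.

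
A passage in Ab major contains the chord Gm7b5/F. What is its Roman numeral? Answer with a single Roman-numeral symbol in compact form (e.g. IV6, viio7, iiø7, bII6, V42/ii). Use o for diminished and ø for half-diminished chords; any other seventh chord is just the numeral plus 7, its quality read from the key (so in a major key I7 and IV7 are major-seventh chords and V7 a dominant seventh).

viiø42

The pitches G-Bb-Db-F form a half-diminished seventh chord rooted on G.
G is scale degree 7 in Ab major, and a half-diminished seventh chord on that degree is written viiø7.
With F in the bass the chord is in third inversion, so the figured bass is 42.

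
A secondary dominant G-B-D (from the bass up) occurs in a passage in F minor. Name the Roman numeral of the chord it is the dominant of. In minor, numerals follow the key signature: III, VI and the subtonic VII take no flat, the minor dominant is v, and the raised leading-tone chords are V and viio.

The chord is a major triad on G.
A dominant resolves down a perfect fifth: G → C. In F minor, C is scale degree 5, i.e. V.

V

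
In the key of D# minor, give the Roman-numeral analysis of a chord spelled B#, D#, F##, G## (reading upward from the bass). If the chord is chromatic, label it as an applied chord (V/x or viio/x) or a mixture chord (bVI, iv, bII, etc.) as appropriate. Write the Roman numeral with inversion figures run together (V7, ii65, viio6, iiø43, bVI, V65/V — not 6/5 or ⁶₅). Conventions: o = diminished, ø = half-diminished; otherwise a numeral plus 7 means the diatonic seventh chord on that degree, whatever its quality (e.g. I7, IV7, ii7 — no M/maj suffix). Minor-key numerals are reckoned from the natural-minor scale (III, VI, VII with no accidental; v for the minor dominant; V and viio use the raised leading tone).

Stacked in thirds the chord is G##-B#-D#-F##: a half-diminished seventh chord on G##.
G## sits a half step below A# (V in D# minor); a diminished chord there is the applied leading-tone chord of V.
With B# in the bass the chord is in first inversion, so the figured bass is 65.

viiø65/V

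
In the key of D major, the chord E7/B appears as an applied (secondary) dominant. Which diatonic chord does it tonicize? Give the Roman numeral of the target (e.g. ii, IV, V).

V

The chord is a dominant seventh chord on E.
A dominant resolves down a perfect fifth: E → A. In D major, A is scale degree 5, i.e. V.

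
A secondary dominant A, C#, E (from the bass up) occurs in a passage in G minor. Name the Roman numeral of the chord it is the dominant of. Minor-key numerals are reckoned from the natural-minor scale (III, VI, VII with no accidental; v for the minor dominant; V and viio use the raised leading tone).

The chord is a major triad on A.
A dominant resolves down a perfect fifth: A → D. In G minor, D is scale degree 5, i.e. V.

V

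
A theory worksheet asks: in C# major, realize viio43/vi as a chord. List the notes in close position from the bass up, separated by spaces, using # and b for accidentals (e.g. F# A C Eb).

The slash marks an applied leading-tone chord: viio of vi. In C# major, vi is A#, so the leading tone to it is G##, a half step below.
Building a fully diminished seventh chord on G## gives G##-B#-D#-F#.
With the 43 figure the chord is in second inversion; from the bass D# upward in close position it reads D#-F#-G##-B#.

D# F# G## B#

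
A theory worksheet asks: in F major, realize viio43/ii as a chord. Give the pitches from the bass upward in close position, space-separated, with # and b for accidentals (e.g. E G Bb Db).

C Eb F# A

The slash marks an applied leading-tone chord: viio of ii. In F major, ii is G, so the leading tone to it is F#, a half step below.
Building a fully diminished seventh chord on F# gives F#-A-C-Eb.
The figured bass 43 indicates second inversion, placing the fifth (C) in the bass: C-Eb-F#-A.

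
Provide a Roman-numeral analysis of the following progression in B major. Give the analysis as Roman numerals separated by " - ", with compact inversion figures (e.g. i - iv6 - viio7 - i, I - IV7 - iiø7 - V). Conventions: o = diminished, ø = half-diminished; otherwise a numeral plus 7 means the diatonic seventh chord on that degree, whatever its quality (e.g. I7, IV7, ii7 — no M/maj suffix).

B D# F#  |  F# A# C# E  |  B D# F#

B-D#-F#: root B is the tonic; major triad there is I.
F#-A#-C#-E: root F# is the dominant; dominant seventh chord there is V7.
B-D#-F#: root B is the tonic; major triad there is I.

I - V7 - I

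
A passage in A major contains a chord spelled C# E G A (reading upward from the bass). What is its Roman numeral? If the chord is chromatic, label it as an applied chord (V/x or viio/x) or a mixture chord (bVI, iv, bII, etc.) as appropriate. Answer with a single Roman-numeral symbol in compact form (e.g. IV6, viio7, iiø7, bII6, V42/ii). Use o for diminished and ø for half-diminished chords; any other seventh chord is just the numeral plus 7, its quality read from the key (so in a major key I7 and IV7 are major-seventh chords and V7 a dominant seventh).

V65/IV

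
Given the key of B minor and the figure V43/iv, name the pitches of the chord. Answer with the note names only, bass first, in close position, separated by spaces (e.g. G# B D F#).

The slash means an applied dominant: we want the dominant of iv. In B minor, iv is E minor, and its dominant is built on B.
Building a dominant seventh chord on B gives B-D#-F#-A.
The figured bass 43 indicates second inversion, placing the fifth (F#) in the bass: F#-A-B-D#.

F# A B D#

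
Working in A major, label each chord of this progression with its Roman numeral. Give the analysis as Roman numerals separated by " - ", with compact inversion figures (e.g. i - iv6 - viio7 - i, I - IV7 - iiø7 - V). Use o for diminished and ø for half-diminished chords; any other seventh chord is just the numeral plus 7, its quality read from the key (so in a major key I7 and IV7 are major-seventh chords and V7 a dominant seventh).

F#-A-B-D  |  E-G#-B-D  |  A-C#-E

ii43 - V7 - I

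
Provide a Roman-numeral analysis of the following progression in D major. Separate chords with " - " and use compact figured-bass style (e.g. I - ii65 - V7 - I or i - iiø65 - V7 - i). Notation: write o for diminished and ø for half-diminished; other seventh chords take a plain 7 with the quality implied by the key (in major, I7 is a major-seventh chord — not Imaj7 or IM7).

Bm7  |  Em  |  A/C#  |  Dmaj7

Bm7: root B is the submediant; minor seventh chord there is vi7.
Em: minor triad on E = scale degree 2 → ii.
A/C# has root A, degree 5 in D major, so V6.
Dmaj7: root D is the tonic; major seventh chord there is I7.

vi7 - ii - V6 - I7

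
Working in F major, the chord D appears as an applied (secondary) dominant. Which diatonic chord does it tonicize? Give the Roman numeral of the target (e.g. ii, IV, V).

ii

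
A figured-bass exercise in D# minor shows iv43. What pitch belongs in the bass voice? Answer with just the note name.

iv in D# minor has root G#; the chord is G#-B-D#-F#.
The figure 43 means second inversion — the fifth is in the bass.

D#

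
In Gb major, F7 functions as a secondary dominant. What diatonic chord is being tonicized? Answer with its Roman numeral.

iii

The chord is a dominant seventh chord on F.
A dominant resolves down a perfect fifth: F → Bb. In Gb major, Bb is scale degree 3, i.e. iii.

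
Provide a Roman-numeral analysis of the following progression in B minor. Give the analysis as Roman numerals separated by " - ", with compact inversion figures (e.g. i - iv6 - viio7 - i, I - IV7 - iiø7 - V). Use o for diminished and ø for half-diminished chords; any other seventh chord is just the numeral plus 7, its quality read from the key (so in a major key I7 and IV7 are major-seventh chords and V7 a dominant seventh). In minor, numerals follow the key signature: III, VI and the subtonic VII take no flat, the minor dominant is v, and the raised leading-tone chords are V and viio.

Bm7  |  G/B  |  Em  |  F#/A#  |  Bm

i7 - VI6 - iv - V6 - i

Bm7 has root B, degree 1 in B minor, so i7.
G/B: root G is the submediant; major triad there is VI6.
Em has root E, degree 4 in B minor, so iv.
F#/A#: root F# is the dominant; major triad there is V6.
Bm: minor triad on B = scale degree 1 → i.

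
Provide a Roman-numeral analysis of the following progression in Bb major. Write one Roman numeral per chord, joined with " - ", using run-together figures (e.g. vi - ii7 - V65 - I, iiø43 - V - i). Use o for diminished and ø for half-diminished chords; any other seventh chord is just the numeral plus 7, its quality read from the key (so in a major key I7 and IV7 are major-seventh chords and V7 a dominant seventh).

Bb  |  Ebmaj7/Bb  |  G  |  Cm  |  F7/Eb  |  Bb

Bb has root Bb, degree 1 in Bb major, so I.
Ebmaj7/Bb: root Eb is the subdominant; major seventh chord there is IV43.
G: a major triad on G, the applied dominant of ii → V/ii.
Cm: root C is the supertonic; minor triad there is ii.
F7/Eb: root F is the dominant; dominant seventh chord there is V42.
Bb: root Bb is the tonic; major triad there is I.

I - IV43 - V/ii - ii - V42 - I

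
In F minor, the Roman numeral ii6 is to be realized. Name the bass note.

Bb

ii in F minor has root G; the chord is G-Bb-D.
The figure 6 means first inversion — the third is in the bass.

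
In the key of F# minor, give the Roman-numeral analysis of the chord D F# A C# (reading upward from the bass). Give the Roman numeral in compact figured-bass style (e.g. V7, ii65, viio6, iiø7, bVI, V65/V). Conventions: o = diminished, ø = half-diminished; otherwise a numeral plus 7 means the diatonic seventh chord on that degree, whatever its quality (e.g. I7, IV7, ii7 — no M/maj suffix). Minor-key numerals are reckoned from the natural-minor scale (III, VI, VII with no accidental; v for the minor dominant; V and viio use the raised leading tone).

VI7

Stacked in thirds the chord is D-F#-A-C#: a major seventh chord on D.
In F# minor, D is the submediant; the diatonic major seventh chord there is VI7.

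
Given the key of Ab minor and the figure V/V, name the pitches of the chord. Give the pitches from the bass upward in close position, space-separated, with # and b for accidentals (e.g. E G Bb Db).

The slash means an applied dominant: we want the dominant of V. In Ab minor, V is Eb major, and its dominant is built on Bb.
Building a major triad on Bb gives Bb-D-F.

Bb D F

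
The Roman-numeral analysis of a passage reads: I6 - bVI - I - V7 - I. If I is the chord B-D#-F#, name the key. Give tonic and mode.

B major

I is given as B-D#-F# — a major triad with root B.
If B is scale degree 1 and the mode makes that degree carry a major triad, the tonic is B and the mode is major.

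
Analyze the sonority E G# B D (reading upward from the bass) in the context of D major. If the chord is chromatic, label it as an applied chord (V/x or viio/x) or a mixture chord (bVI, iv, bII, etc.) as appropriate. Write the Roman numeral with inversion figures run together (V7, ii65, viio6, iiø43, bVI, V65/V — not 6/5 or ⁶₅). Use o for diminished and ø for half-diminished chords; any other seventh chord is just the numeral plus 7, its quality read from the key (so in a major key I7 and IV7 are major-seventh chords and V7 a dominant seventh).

The pitches E-G#-B-D form a dominant seventh chord rooted on E.
E is not a diatonic chord root with this quality in D major, but it lies a perfect fifth above A (V), so the chord functions as an applied dominant of V.

V7/V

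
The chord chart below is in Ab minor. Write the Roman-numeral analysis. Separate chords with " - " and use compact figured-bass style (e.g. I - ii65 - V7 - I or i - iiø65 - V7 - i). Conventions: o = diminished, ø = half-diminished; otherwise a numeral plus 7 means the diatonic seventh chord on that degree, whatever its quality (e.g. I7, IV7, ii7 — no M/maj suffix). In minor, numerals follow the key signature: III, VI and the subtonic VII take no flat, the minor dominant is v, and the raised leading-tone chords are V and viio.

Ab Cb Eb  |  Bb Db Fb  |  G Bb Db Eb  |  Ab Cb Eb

i - iio - V65 - i

Ab-Cb-Eb: minor triad on Ab = scale degree 1 → i.
Bb-Db-Fb has root Bb, degree 2 in Ab minor, so iio.
G-Bb-Db-Eb has root Eb, degree 5 in Ab minor, so V65.
Ab-Cb-Eb: minor triad on Ab = scale degree 1 → i.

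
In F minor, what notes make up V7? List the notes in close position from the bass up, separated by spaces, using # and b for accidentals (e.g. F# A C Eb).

C E G Bb

In F minor, scale degree 5 is C. The dominant is major (leading tone raised), so V is a dominant seventh chord.
Stacking thirds from C gives C-E-G-Bb.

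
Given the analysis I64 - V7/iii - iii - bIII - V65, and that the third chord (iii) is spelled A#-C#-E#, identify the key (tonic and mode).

The anchor chord is a minor triad on A#, labeled iii.
Counting down 2 scale steps from A# places the tonic on F#; a minor triad on degree 3 is diatonic only in major.

F# major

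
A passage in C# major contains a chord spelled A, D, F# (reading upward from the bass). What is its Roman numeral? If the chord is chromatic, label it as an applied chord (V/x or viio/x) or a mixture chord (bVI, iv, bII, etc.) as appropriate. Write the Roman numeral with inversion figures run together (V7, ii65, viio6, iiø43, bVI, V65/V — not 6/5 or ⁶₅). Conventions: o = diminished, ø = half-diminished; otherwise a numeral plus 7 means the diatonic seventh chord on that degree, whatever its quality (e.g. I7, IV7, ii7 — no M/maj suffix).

The pitches D-F#-A form a major triad rooted on D.
D is the lowered second degree of C# major (diatonic 2 would be D#). This is the Neapolitan chord — a major triad on the lowered second degree.
With A in the bass the chord is in second inversion, so the figured bass is 64.

bII64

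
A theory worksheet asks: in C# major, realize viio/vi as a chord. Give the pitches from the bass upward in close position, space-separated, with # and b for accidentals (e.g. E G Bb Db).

viio/vi is a secondary leading-tone chord. The target vi is A# in C# major; the applied chord is rooted a semitone below, on G##.
Building a diminished triad on G## gives G##-B#-D#.

G## B# D#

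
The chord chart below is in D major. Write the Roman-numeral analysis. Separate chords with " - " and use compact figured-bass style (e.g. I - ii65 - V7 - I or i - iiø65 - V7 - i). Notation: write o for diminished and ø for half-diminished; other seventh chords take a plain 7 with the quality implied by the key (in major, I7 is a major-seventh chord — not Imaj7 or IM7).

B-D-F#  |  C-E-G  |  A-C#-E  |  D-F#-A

B-D-F#: root B is the submediant; minor triad there is vi.
C-E-G: C with this quality isn't in the key; it's bVII, borrowed from the parallel minor.
A-C#-E: major triad on A = scale degree 5 → V.
D-F#-A: major triad on D = scale degree 1 → I.

vi - bVII - V - I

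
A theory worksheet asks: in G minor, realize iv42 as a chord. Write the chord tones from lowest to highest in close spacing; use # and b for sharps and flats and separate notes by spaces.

In G minor, the fourth degree is C, and the diatonic chord built there is a minor seventh chord.
That chord is spelled C-Eb-G-Bb.
With the 42 figure the chord is in third inversion; from the bass Bb upward in close position it reads Bb-C-Eb-G.

Bb C Eb G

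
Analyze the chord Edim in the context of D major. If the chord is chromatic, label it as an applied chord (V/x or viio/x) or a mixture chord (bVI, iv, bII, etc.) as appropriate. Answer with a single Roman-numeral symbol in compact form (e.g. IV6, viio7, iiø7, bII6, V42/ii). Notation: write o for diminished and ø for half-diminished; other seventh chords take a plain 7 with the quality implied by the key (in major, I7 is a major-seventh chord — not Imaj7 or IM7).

iio

Stacked in thirds the chord is E-G-Bb: a diminished triad on E.
E is the second degree of D major. This is the diminished supertonic triad, borrowed from the parallel minor.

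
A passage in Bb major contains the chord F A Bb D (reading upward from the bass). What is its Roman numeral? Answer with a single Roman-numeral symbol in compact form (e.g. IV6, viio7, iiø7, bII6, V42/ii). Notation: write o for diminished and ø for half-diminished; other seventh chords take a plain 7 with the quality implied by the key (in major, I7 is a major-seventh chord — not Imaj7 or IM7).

The pitches Bb-D-F-A form a major seventh chord rooted on Bb.
In Bb major, Bb is the tonic; the diatonic major seventh chord there is I7.
With F in the bass the chord is in second inversion, so the figured bass is 43.

I43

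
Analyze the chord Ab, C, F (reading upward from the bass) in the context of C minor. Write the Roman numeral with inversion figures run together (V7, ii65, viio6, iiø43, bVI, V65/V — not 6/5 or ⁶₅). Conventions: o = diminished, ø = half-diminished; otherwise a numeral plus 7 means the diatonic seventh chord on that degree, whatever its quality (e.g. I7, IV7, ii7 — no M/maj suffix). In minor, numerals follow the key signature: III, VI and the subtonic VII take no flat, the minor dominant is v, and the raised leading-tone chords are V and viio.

The pitches F-Ab-C form a minor triad rooted on F.
In C minor, F is the subdominant; the diatonic minor triad there is iv.
With Ab in the bass the chord is in first inversion, so the figured bass is 6.

iv6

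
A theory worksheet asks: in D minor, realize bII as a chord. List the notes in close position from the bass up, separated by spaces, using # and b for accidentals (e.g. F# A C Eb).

Scale degree 2 in D minor is E; lowering it a half step gives Eb. bII is the Neapolitan chord — a major triad on the lowered second degree.
So the chord is Eb-G-Bb.

Eb G Bb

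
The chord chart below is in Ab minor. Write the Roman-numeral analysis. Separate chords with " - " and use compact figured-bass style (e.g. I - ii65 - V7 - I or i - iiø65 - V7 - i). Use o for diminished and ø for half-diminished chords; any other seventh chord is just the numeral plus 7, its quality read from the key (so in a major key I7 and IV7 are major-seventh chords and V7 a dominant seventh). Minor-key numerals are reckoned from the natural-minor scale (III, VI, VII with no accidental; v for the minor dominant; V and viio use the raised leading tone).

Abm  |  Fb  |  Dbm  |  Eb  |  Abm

Abm: root Ab is the tonic; minor triad there is i.
Fb: major triad on Fb = scale degree 6 → VI.
Dbm has root Db, degree 4 in Ab minor, so iv.
Eb: root Eb is the dominant; major triad there is V.
Abm: root Ab is the tonic; minor triad there is i.

i - VI - iv - V - i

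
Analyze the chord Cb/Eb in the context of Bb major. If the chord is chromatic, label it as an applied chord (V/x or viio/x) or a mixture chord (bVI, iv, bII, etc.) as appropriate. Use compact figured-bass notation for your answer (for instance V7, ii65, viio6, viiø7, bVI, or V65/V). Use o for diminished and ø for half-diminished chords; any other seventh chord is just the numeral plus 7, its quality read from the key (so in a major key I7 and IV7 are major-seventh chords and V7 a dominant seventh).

The pitches Cb-Eb-Gb form a major triad rooted on Cb.
Cb is the lowered second degree of Bb major (diatonic 2 would be C). This is the Neapolitan sixth — a major triad on the lowered second degree, here in its customary first inversion.
With Eb in the bass the chord is in first inversion, so the figured bass is 6.

bII6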